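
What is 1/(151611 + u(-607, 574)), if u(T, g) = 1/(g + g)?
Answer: 1148/174049429 ≈ 6.5958e-6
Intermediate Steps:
u(T, g) = 1/(2*g)
1/(151611 + u(-607, 574)) = 1/(151611 + (1/2)/574) = 1/(151611 + (1/2)*(1/574)) = 1/(151611 + 1/1148) = 1/(174049429/1148) = 1148/174049429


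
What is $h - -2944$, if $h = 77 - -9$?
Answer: $3030$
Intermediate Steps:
$h = 86$ ($h = 77 + 9 = 86$)
$h - -2944 = 86 - -2944 = 86 + 2944 = 3030$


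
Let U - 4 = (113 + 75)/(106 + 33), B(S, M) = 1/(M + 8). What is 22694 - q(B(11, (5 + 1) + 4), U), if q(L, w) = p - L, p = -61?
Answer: 409591/18 ≈ 22755.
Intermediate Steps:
B(S, M) = 1/(8 + M)
U = 744/139 (U = 4 + (113 + 75)/(106 + 33) = 4 + 188/139 = 744/139 ≈ 5.3525)
q(L, w) = -61 - L
22694 - q(B(11, (5 + 1) + 4), U) = 22694 - (-61 - 1/(8 + ((5 + 1) + 4))) = 22694 - (-61 - 1/(8 + (6 + 4))) = 22694 - (-61 - 1/(8 + 10)) = 22694 - (-61 - 1/18) = 22694 - 1*(-1099/18) = 22694 + 1099/18 = 409591/18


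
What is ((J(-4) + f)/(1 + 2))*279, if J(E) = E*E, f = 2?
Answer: 1674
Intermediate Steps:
J(E) = E²
((J(-4) + f)/(1 + 2))*279 = (((-4)² + 2)/(1 + 2))*279 = ((16 + 2)/3)*279 = (18*(⅓))*279 = 6*279 = 1674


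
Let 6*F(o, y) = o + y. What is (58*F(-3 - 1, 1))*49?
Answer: -1421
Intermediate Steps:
F(o, y) = o/6 + y/6 (F(o, y) = (o + y)/6 = o/6 + y/6)
(58*F(-3 - 1, 1))*49 = (58*((-3 - 1)/6 + (1/6)*1))*49 = (58*((1/6)*(-4) + 1/6))*49 = (58*(-2/3 + 1/6))*49 = (58*(-1/2))*49 = -29*49 = -1421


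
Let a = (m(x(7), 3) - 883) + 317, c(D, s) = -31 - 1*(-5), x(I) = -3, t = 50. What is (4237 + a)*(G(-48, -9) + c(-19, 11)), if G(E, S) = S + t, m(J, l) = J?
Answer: 55020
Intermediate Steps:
G(E, S) = 50 + S (G(E, S) = S + 50 = 50 + S)
c(D, s) = -26 (c(D, s) = -31 + 5 = -26)
a = -569 (a = (-3 - 883) + 317 = -886 + 317 = -569)
(4237 + a)*(G(-48, -9) + c(-19, 11)) = (4237 - 569)*((50 - 9) - 26) = 3668*(41 - 26) = 3668*15 = 55020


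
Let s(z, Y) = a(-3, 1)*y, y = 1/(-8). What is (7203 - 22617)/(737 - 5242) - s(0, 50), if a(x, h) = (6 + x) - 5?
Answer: 57151/18020 ≈ 3.1715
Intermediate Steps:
a(x, h) = 1 + x
y = -1/8 ≈ -0.12500
s(z, Y) = 1/4 (s(z, Y) = (1 - 3)*(-1/8) = -2*(-1/8) = 1/4)
(7203 - 22617)/(737 - 5242) - s(0, 50) = (7203 - 22617)/(737 - 5242) - 1*1/4 = -15414/(-4505) - 1/4 = -15414*(-1/4505) - 1/4 = 15414/4505 - 1/4 = 57151/18020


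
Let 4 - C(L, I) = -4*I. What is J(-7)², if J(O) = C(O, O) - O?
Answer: 289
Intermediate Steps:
C(L, I) = 4 + 4*I (C(L, I) = 4 - (-4)*I = 4 + 4*I)
J(O) = 4 + 3*O (J(O) = (4 + 4*O) - O = 4 + 3*O)
J(-7)² = (4 + 3*(-7))² = (4 - 21)² = (-17)² = 289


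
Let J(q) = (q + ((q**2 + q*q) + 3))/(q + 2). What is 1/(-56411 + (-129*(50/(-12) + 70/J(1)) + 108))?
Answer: -2/120561 ≈ -1.6589e-5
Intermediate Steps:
J(q) = (3 + q + 2*q**2)/(2 + q) (J(q) = (q + ((q**2 + q**2) + 3))/(2 + q) = (q + (2*q**2 + 3))/(2 + q) = (q + (3 + 2*q**2))/(2 + q) = (3 + q + 2*q**2)/(2 + q))
1/(-56411 + (-129*(50/(-12) + 70/J(1)) + 108)) = 1/(-56411 + (-129*(50/(-12) + 70/(((3 + 1 + 2*1**2)/(2 + 1)))) + 108)) = 1/(-56411 + (-129*(50*(-1/12) + 70/(((3 + 1 + 2*1)/3))) + 108)) = 1/(-56411 + (-129*(-25/6 + 70/(((3 + 1 + 2)/3))) + 108)) = 1/(-56411 + (-129*(-25/6 + 70/(((1/3)*6))) + 108)) = 1/(-56411 + (-129*(-25/6 + 70/2) + 108)) = 1/(-56411 + (-129*(-25/6 + 70*(1/2)) + 108)) = 1/(-56411 + (-129*(-25/6 + 35) + 108)) = 1/(-56411 + (-129*185/6 + 108)) = 1/(-56411 + (-7955/2 + 108)) = 1/(-56411 - 7739/2) = 1/(-120561/2) = -2/120561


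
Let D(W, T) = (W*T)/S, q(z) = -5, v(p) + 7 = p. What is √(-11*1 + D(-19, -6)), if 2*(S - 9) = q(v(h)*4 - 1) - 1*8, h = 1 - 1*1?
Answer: √865/5 ≈ 5.8822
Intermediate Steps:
h = 0 (h = 1 - 1 = 0)
v(p) = -7 + p
S = 5/2 (S = 9 + (-5 - 1*8)/2 = 9 + (-5 - 8)/2 = 9 + (½)*(-13) = 9 - 13/2 = 5/2 ≈ 2.5000)
D(W, T) = 2*T*W/5 (D(W, T) = (W*T)/(5/2) = (T*W)*(⅖) = 2*T*W/5)
√(-11*1 + D(-19, -6)) = √(-11*1 + (⅖)*(-6)*(-19)) = √(-11 + 228/5) = √(173/5) = √865/5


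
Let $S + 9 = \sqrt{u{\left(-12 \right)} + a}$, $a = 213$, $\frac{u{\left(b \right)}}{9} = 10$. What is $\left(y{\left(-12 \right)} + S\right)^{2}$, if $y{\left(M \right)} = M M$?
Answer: $\left(135 + \sqrt{303}\right)^{2} \approx 23228.0$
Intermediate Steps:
$u{\left(b \right)} = 90$ ($u{\left(b \right)} = 9 \cdot 10 = 90$)
$y{\left(M \right)} = M^{2}$
$S = -9 + \sqrt{303}$ ($S = -9 + \sqrt{90 + 213} = -9 + \sqrt{303} \approx 8.4069$)
$\left(y{\left(-12 \right)} + S\right)^{2} = \left(\left(-12\right)^{2} - \left(9 - \sqrt{303}\right)\right)^{2} = \left(144 - \left(9 - \sqrt{303}\right)\right)^{2} = \left(135 + \sqrt{303}\right)^{2}$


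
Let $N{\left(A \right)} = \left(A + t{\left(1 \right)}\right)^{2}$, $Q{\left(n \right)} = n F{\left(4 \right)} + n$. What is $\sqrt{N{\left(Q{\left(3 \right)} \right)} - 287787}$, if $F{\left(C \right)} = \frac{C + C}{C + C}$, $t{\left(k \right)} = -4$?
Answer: $i \sqrt{287783} \approx 536.45 i$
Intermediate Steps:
$F{\left(C \right)} = 1$ ($F{\left(C \right)} = \frac{2 C}{2 C} = 2 C \frac{1}{2 C} = 1$)
$Q{\left(n \right)} = 2 n$ ($Q{\left(n \right)} = n 1 + n = n + n = 2 n$)
$N{\left(A \right)} = \left(-4 + A\right)^{2}$ ($N{\left(A \right)} = \left(A - 4\right)^{2} = \left(-4 + A\right)^{2}$)
$\sqrt{N{\left(Q{\left(3 \right)} \right)} - 287787} = \sqrt{\left(-4 + 2 \cdot 3\right)^{2} - 287787} = \sqrt{\left(-4 + 6\right)^{2} - 287787} = \sqrt{2^{2} - 287787} = \sqrt{4 - 287787} = \sqrt{-287783} = i \sqrt{287783}$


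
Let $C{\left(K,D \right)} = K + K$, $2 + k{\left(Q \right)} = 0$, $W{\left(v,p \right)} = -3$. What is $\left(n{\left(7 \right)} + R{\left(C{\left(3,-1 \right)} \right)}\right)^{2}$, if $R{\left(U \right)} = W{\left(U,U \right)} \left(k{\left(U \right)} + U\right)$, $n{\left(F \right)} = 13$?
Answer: $1$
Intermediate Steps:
$k{\left(Q \right)} = -2$ ($k{\left(Q \right)} = -2 + 0 = -2$)
$C{\left(K,D \right)} = 2 K$
$R{\left(U \right)} = 6 - 3 U$ ($R{\left(U \right)} = - 3 \left(-2 + U\right) = 6 - 3 U$)
$\left(n{\left(7 \right)} + R{\left(C{\left(3,-1 \right)} \right)}\right)^{2} = \left(13 + \left(6 - 3 \cdot 2 \cdot 3\right)\right)^{2} = \left(13 + \left(6 - 18\right)\right)^{2} = \left(13 - 12\right)^{2} = 1^{2} = 1$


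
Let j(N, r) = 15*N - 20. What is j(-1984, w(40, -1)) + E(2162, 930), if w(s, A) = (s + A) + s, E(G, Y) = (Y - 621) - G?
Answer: -31633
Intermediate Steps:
E(G, Y) = -621 + Y - G (E(G, Y) = (-621 + Y) - G = -621 + Y - G)
w(s, A) = A + 2*s (w(s, A) = (A + s) + s = A + 2*s)
j(N, r) = -20 + 15*N
j(-1984, w(40, -1)) + E(2162, 930) = (-20 + 15*(-1984)) + (-621 + 930 - 1*2162) = (-20 - 29760) + (-621 + 930 - 2162) = -29780 - 1853 = -31633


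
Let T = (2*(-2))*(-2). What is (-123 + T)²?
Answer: 13225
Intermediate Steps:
T = 8 (T = -4*(-2) = 8)
(-123 + T)² = (-123 + 8)² = (-115)² = 13225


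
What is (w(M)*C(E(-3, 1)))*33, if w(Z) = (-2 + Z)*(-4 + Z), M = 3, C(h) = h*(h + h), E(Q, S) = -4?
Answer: -1056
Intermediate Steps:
C(h) = 2*h**2 (C(h) = h*(2*h) = 2*h**2)
w(Z) = (-4 + Z)*(-2 + Z)
(w(M)*C(E(-3, 1)))*33 = ((8 + 3**2 - 6*3)*(2*(-4)**2))*33 = ((8 + 9 - 18)*(2*16))*33 = -1*32*33 = -32*33 = -1056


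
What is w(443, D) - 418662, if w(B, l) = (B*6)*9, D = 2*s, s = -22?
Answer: -394740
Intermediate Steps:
D = -44 (D = 2*(-22) = -44)
w(B, l) = 54*B (w(B, l) = (6*B)*9 = 54*B)
w(443, D) - 418662 = 54*443 - 418662 = 23922 - 418662 = -394740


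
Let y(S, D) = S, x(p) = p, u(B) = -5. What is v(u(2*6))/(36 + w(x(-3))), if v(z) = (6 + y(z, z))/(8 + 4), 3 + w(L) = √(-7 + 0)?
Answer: 11/4384 - I*√7/13152 ≈ 0.0025091 - 0.00020117*I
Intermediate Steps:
w(L) = -3 + I*√7 (w(L) = -3 + √(-7 + 0) = -3 + √(-7) = -3 + I*√7)
v(z) = ½ + z/12 (v(z) = (6 + z)/(8 + 4) = (6 + z)/12 = (6 + z)*(1/12) = ½ + z/12)
v(u(2*6))/(36 + w(x(-3))) = (½ + (1/12)*(-5))/(36 + (-3 + I*√7)) = (½ - 5/12)/(33 + I*√7) = 1/(12*(33 + I*√7))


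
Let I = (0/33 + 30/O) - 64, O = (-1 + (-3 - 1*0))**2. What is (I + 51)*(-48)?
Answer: 534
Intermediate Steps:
O = 16 (O = (-1 + (-3 + 0))**2 = (-1 - 3)**2 = (-4)**2 = 16)
I = -497/8 (I = (0/33 + 30/16) - 64 = (0*(1/33) + 30*(1/16)) - 64 = (0 + 15/8) - 64 = 15/8 - 64 = -497/8 ≈ -62.125)
(I + 51)*(-48) = (-497/8 + 51)*(-48) = -89/8*(-48) = 534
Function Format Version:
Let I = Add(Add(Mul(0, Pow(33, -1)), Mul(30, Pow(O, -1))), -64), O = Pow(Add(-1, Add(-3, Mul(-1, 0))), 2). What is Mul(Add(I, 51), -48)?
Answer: 534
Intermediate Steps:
O = 16 (O = Pow(Add(-1, Add(-3, 0)), 2) = Pow(Add(-1, -3), 2) = Pow(-4, 2) = 16)
I = Rational(-497, 8) (I = Add(Add(Mul(0, Pow(33, -1)), Mul(30, Pow(16, -1))), -64) = Add(Add(Mul(0, Rational(1, 33)), Mul(30, Rational(1, 16))), -64) = Add(Add(0, Rational(15, 8)), -64) = Add(Rational(15, 8), -64) = Rational(-497, 8) ≈ -62.125)
Mul(Add(I, 51), -48) = Mul(Add(Rational(-497, 8), 51), -48) = Mul(Rational(-89, 8), -48) = 534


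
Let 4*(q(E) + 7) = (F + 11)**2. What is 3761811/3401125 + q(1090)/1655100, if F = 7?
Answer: 5414282669/4894958250 ≈ 1.1061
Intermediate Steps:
q(E) = 74 (q(E) = -7 + (7 + 11)**2/4 = -7 + (1/4)*18**2 = -7 + (1/4)*324 = -7 + 81 = 74)
3761811/3401125 + q(1090)/1655100 = 3761811/3401125 + 74/1655100 = 3761811*(1/3401125) + 74*(1/1655100) = 163557/147875 + 37/827550 = 5414282669/4894958250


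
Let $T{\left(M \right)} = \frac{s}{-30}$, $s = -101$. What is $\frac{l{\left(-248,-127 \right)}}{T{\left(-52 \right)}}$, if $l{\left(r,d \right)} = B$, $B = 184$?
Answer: $\frac{5520}{101} \approx 54.653$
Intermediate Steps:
$l{\left(r,d \right)} = 184$
$T{\left(M \right)} = \frac{101}{30}$ ($T{\left(M \right)} = - \frac{101}{-30} = \left(-101\right) \left(- \frac{1}{30}\right) = \frac{101}{30}$)
$\frac{l{\left(-248,-127 \right)}}{T{\left(-52 \right)}} = \frac{184}{\frac{101}{30}} = 184 \cdot \frac{30}{101} = \frac{5520}{101}$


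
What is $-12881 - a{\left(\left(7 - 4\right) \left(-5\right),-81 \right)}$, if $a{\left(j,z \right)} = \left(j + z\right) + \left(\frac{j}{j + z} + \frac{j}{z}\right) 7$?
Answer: $- \frac{11048305}{864} \approx -12787.0$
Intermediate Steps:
$a{\left(j,z \right)} = j + z + \frac{7 j}{z} + \frac{7 j}{j + z}$ ($a{\left(j,z \right)} = \left(j + z\right) + \left(\frac{j}{z} + \frac{j}{j + z}\right) 7 = \left(j + z\right) + \left(\frac{7 j}{z} + \frac{7 j}{j + z}\right) = j + z + \frac{7 j}{z} + \frac{7 j}{j + z}$)
$-12881 - a{\left(\left(7 - 4\right) \left(-5\right),-81 \right)} = -12881 - \frac{\left(-81\right)^{3} + 7 \left(\left(7 - 4\right) \left(-5\right)\right)^{2} - 81 \left(\left(7 - 4\right) \left(-5\right)\right)^{2} + 2 \left(7 - 4\right) \left(-5\right) \left(-81\right)^{2} + 14 \left(7 - 4\right) \left(-5\right) \left(-81\right)}{\left(-81\right) \left(\left(7 - 4\right) \left(-5\right) - 81\right)} = -12881 - - \frac{-531441 + 7 \left(3 \left(-5\right)\right)^{2} - 81 \left(3 \left(-5\right)\right)^{2} + 2 \cdot 3 \left(-5\right) 6561 + 14 \cdot 3 \left(-5\right) \left(-81\right)}{81 \left(3 \left(-5\right) - 81\right)} = -12881 - - \frac{-531441 + 7 \left(-15\right)^{2} - 81 \left(-15\right)^{2} + 2 \left(-15\right) 6561 + 14 \left(-15\right) \left(-81\right)}{81 \left(-15 - 81\right)} = -12881 - - \frac{-531441 + 7 \cdot 225 - 18225 - 196830 + 17010}{81 \left(-96\right)} = -12881 - \left(- \frac{1}{81}\right) \left(- \frac{1}{96}\right) \left(-531441 + 1575 - 18225 - 196830 + 17010\right) = -12881 - \left(- \frac{1}{81}\right) \left(- \frac{1}{96}\right) \left(-727911\right) = -12881 - - \frac{80879}{864} = -12881 + \frac{80879}{864} = - \frac{11048305}{864}$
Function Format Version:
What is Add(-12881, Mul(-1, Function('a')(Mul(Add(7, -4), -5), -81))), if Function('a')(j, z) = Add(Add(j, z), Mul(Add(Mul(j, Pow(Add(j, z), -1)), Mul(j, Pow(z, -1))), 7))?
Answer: Rational(-11048305, 864) ≈ -12787.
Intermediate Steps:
Function('a')(j, z) = Add(j, z, Mul(7, j, Pow(z, -1)), Mul(7, j, Pow(Add(j, z), -1))) (Function('a')(j, z) = Add(Add(j, z), Mul(Add(Mul(j, Pow(z, -1)), Mul(j, Pow(Add(j, z), -1))), 7)) = Add(Add(j, z), Add(Mul(7, j, Pow(z, -1)), Mul(7, j, Pow(Add(j, z), -1)))) = Add(j, z, Mul(7, j, Pow(z, -1)), Mul(7, j, Pow(Add(j, z), -1))))
Add(-12881, Mul(-1, Function('a')(Mul(Add(7, -4), -5), -81))) = Add(-12881, Mul(-1, Mul(Pow(-81, -1), Pow(Add(Mul(Add(7, -4), -5), -81), -1), Add(Pow(-81, 3), Mul(7, Pow(Mul(Add(7, -4), -5), 2)), Mul(-81, Pow(Mul(Add(7, -4), -5), 2)), Mul(2, Mul(Add(7, -4), -5), Pow(-81, 2)), Mul(14, Mul(Add(7, -4), -5), -81))))) = Add(-12881, Mul(-1, Mul(Rational(-1, 81), Pow(Add(Mul(3, -5), -81), -1), Add(-531441, Mul(7, Pow(Mul(3, -5), 2)), Mul(-81, Pow(Mul(3, -5), 2)), Mul(2, Mul(3, -5), 6561), Mul(14, Mul(3, -5), -81))))) = Add(-12881, Mul(-1, Mul(Rational(-1, 81), Pow(Add(-15, -81), -1), Add(-531441, Mul(7, Pow(-15, 2)), Mul(-81, Pow(-15, 2)), Mul(2, -15, 6561), Mul(14, -15, -81))))) = Add(-12881, Mul(-1, Mul(Rational(-1, 81), Pow(-96, -1), Add(-531441, Mul(7, 225), Mul(-81, 225), -196830, 17010)))) = Add(-12881, Mul(-1, Mul(Rational(-1, 81), Rational(-1, 96), Add(-531441, 1575, -18225, -196830, 17010)))) = Add(-12881, Mul(-1, Mul(Rational(-1, 81), Rational(-1, 96), -727911))) = Add(-12881, Mul(-1, Rational(-80879, 864))) = Add(-12881, Rational(80879, 864)) = Rational(-11048305, 864)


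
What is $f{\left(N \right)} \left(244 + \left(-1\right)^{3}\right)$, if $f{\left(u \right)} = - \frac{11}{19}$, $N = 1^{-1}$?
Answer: $- \frac{2673}{19} \approx -140.68$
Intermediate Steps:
$N = 1$
$f{\left(u \right)} = - \frac{11}{19}$ ($f{\left(u \right)} = \left(-11\right) \frac{1}{19} = - \frac{11}{19}$)
$f{\left(N \right)} \left(244 + \left(-1\right)^{3}\right) = - \frac{11 \left(244 + \left(-1\right)^{3}\right)}{19} = - \frac{11 \left(244 - 1\right)}{19} = \left(- \frac{11}{19}\right) 243 = - \frac{2673}{19}$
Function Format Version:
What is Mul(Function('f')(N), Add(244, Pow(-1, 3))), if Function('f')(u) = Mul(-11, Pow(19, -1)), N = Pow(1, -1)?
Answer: Rational(-2673, 19) ≈ -140.68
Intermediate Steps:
N = 1
Function('f')(u) = Rational(-11, 19) (Function('f')(u) = Mul(-11, Rational(1, 19)) = Rational(-11, 19))
Mul(Function('f')(N), Add(244, Pow(-1, 3))) = Mul(Rational(-11, 19), Add(244, Pow(-1, 3))) = Mul(Rational(-11, 19), Add(244, -1)) = Mul(Rational(-11, 19), 243) = Rational(-2673, 19)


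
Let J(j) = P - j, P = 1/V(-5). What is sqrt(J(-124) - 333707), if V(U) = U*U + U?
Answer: I*sqrt(33358295)/10 ≈ 577.57*I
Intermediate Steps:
V(U) = U + U**2 (V(U) = U**2 + U = U + U**2)
P = 1/20 (P = 1/(-5*(1 - 5)) = 1/(-5*(-4)) = 1/20 ≈ 0.050000)
J(j) = 1/20 - j
sqrt(J(-124) - 333707) = sqrt((1/20 - 1*(-124)) - 333707) = sqrt((1/20 + 124) - 333707) = sqrt(2481/20 - 333707) = sqrt(-6671659/20) = I*sqrt(33358295)/10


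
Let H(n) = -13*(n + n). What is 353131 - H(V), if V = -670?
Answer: 335711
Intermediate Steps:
H(n) = -26*n
353131 - H(V) = 353131 - (-26)*(-670) = 353131 - 1*17420 = 353131 - 17420 = 335711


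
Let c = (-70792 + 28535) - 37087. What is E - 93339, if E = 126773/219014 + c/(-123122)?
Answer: -1258447188795445/13482720854 ≈ -93338.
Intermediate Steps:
c = -79344 (c = -42257 - 37087 = -79344)
E = 16492996061/13482720854 (E = 126773/219014 - 79344/(-123122) = 126773*(1/219014) - 79344*(-1/123122) = 126773/219014 + 39672/61561 = 16492996061/13482720854 ≈ 1.2233)
E - 93339 = 16492996061/13482720854 - 93339 = -1258447188795445/13482720854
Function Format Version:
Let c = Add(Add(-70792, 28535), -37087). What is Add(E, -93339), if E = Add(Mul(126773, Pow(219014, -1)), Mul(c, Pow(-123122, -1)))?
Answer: Rational(-1258447188795445, 13482720854) ≈ -93338.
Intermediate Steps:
c = -79344 (c = Add(-42257, -37087) = -79344)
E = Rational(16492996061, 13482720854) (E = Add(Mul(126773, Pow(219014, -1)), Mul(-79344, Pow(-123122, -1))) = Add(Mul(126773, Rational(1, 219014)), Mul(-79344, Rational(-1, 123122))) = Add(Rational(126773, 219014), Rational(39672, 61561)) = Rational(16492996061, 13482720854) ≈ 1.2233)
Add(E, -93339) = Add(Rational(16492996061, 13482720854), -93339) = Rational(-1258447188795445, 13482720854)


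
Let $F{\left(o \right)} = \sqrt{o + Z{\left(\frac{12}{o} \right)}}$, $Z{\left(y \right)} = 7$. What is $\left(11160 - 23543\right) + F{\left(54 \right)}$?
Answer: $-12383 + \sqrt{61} \approx -12375.0$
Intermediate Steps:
$F{\left(o \right)} = \sqrt{7 + o}$ ($F{\left(o \right)} = \sqrt{o + 7} = \sqrt{7 + o}$)
$\left(11160 - 23543\right) + F{\left(54 \right)} = \left(11160 - 23543\right) + \sqrt{7 + 54} = -12383 + \sqrt{61}$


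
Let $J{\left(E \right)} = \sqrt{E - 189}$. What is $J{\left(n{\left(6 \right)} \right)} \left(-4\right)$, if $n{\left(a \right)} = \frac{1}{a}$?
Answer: $- \frac{2 i \sqrt{6798}}{3} \approx - 54.967 i$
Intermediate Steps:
$J{\left(E \right)} = \sqrt{-189 + E}$
$J{\left(n{\left(6 \right)} \right)} \left(-4\right) = \sqrt{-189 + \frac{1}{6}} \left(-4\right) = \sqrt{- \frac{1133}{6}} \left(-4\right) = \frac{i \sqrt{6798}}{6} \left(-4\right) = - \frac{2 i \sqrt{6798}}{3}$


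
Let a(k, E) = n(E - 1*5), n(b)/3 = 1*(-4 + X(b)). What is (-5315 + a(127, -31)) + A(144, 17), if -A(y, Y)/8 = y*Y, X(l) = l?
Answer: -25019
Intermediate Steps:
n(b) = -12 + 3*b (n(b) = 3*(1*(-4 + b)) = 3*(-4 + b) = -12 + 3*b)
a(k, E) = -27 + 3*E (a(k, E) = -12 + 3*(E - 1*5) = -12 + 3*(E - 5) = -12 + 3*(-5 + E) = -12 + (-15 + 3*E) = -27 + 3*E)
A(y, Y) = -8*Y*y (A(y, Y) = -8*y*Y = -8*Y*y)
(-5315 + a(127, -31)) + A(144, 17) = (-5315 + (-27 + 3*(-31))) - 8*17*144 = (-5315 + (-27 - 93)) - 19584 = (-5315 - 120) - 19584 = -5435 - 19584 = -25019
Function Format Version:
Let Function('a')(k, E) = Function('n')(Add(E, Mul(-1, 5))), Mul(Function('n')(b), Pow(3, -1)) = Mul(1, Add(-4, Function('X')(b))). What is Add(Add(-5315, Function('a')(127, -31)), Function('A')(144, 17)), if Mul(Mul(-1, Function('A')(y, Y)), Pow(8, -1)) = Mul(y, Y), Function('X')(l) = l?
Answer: -25019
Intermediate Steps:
Function('n')(b) = Add(-12, Mul(3, b)) (Function('n')(b) = Mul(3, Mul(1, Add(-4, b))) = Mul(3, Add(-4, b)) = Add(-12, Mul(3, b)))
Function('a')(k, E) = Add(-27, Mul(3, E)) (Function('a')(k, E) = Add(-12, Mul(3, Add(E, Mul(-1, 5)))) = Add(-12, Mul(3, Add(E, -5))) = Add(-12, Mul(3, Add(-5, E))) = Add(-12, Add(-15, Mul(3, E))) = Add(-27, Mul(3, E)))
Function('A')(y, Y) = Mul(-8, Y, y) (Function('A')(y, Y) = Mul(-8, Mul(y, Y)) = Mul(-8, Mul(Y, y)) = Mul(-8, Y, y))
Add(Add(-5315, Function('a')(127, -31)), Function('A')(144, 17)) = Add(Add(-5315, Add(-27, Mul(3, -31))), Mul(-8, 17, 144)) = Add(Add(-5315, Add(-27, -93)), -19584) = Add(Add(-5315, -120), -19584) = Add(-5435, -19584) = -25019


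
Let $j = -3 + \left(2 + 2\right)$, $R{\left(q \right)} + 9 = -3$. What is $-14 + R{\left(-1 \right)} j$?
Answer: $-26$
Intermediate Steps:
$R{\left(q \right)} = -12$ ($R{\left(q \right)} = -9 - 3 = -12$)
$j = 1$ ($j = -3 + 4 = 1$)
$-14 + R{\left(-1 \right)} j = -14 - 12 = -26$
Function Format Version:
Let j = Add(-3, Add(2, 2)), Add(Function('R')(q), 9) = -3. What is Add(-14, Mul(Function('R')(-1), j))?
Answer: -26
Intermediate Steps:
Function('R')(q) = -12 (Function('R')(q) = Add(-9, -3) = -12)
j = 1 (j = Add(-3, 4) = 1)
Add(-14, Mul(Function('R')(-1), j)) = Add(-14, Mul(-12, 1)) = Add(-14, -12) = -26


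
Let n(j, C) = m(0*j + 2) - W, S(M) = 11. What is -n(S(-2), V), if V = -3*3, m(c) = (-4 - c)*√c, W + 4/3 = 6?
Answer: 14/3 + 6*√2 ≈ 13.152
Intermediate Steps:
W = 14/3 (W = -4/3 + 6 = 14/3 ≈ 4.6667)
m(c) = √c*(-4 - c)
V = -9
n(j, C) = -14/3 - 6*√2 (n(j, C) = √(0*j + 2)*(-4 - (0*j + 2)) - 1*14/3 = √(0 + 2)*(-4 - (0 + 2)) - 14/3 = √2*(-4 - 1*2) - 14/3 = √2*(-4 - 2) - 14/3 = √2*(-6) - 14/3 = -6*√2 - 14/3 = -14/3 - 6*√2)
-n(S(-2), V) = -(-14/3 - 6*√2) = 14/3 + 6*√2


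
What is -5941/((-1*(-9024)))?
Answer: -5941/9024 ≈ -0.65836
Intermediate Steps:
-5941/((-1*(-9024))) = -5941/9024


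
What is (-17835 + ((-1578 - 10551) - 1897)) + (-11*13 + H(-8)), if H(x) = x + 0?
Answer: -32012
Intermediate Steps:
H(x) = x
(-17835 + ((-1578 - 10551) - 1897)) + (-11*13 + H(-8)) = (-17835 + ((-1578 - 10551) - 1897)) + (-11*13 - 8) = (-17835 + (-12129 - 1897)) + (-143 - 8) = (-17835 - 14026) - 151 = -31861 - 151 = -32012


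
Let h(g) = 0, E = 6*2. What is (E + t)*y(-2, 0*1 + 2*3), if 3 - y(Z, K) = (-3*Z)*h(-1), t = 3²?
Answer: 63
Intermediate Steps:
E = 12
t = 9
y(Z, K) = 3 (y(Z, K) = 3 - (-3*Z)*0 = 3 - 1*0 = 3 + 0 = 3)
(E + t)*y(-2, 0*1 + 2*3) = (12 + 9)*3 = 21*3 = 63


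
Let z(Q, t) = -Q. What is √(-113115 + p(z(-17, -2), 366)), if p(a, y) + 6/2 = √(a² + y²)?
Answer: √(-113118 + √134245) ≈ 335.79*I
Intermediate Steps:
p(a, y) = -3 + √(a² + y²)
√(-113115 + p(z(-17, -2), 366)) = √(-113115 + (-3 + √((-1*(-17))² + 366²))) = √(-113115 + (-3 + √(17² + 133956))) = √(-113115 + (-3 + √(289 + 133956))) = √(-113115 + (-3 + √134245)) = √(-113118 + √134245)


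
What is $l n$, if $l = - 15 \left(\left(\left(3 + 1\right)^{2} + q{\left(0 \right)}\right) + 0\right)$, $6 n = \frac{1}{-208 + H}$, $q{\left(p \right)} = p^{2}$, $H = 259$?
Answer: $- \frac{40}{51} \approx -0.78431$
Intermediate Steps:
$n = \frac{1}{306}$ ($n = \frac{1}{6 \left(-208 + 259\right)} = \frac{1}{6 \cdot 51} = \frac{1}{6} \cdot \frac{1}{51} = \frac{1}{306} \approx 0.003268$)
$l = -240$ ($l = - 15 \left(\left(\left(3 + 1\right)^{2} + 0^{2}\right) + 0\right) = - 15 \left(\left(4^{2} + 0\right) + 0\right) = - 15 \left(\left(16 + 0\right) + 0\right) = - 15 \left(16 + 0\right) = \left(-15\right) 16 = -240$)
$l n = \left(-240\right) \frac{1}{306} = - \frac{40}{51}$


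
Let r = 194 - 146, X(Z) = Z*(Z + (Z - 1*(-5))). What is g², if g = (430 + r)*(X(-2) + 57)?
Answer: 691164100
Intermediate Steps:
X(Z) = Z*(5 + 2*Z) (X(Z) = Z*(Z + (Z + 5)) = Z*(Z + (5 + Z)) = Z*(5 + 2*Z))
r = 48
g = 26290 (g = (430 + 48)*(-2*(5 + 2*(-2)) + 57) = 478*(-2*(5 - 4) + 57) = 478*(-2*1 + 57) = 478*(-2 + 57) = 478*55 = 26290)
g² = 26290² = 691164100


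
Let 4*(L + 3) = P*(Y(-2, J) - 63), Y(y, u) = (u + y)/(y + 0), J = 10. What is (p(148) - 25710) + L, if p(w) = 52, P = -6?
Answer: -51121/2 ≈ -25561.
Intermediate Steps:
Y(y, u) = (u + y)/y
L = 195/2 (L = -3 + (-6*((10 - 2)/(-2) - 63))/4 = -3 + (-6*(-½*8 - 63))/4 = -3 + (-6*(-4 - 63))/4 = -3 + (-6*(-67))/4 = -3 + (¼)*402 = -3 + 201/2 = 195/2 ≈ 97.500)
(p(148) - 25710) + L = (52 - 25710) + 195/2 = -25658 + 195/2 = -51121/2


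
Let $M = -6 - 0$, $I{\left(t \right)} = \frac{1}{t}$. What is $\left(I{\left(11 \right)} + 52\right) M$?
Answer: $- \frac{3438}{11} \approx -312.55$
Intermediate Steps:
$M = -6$ ($M = -6 + 0 = -6$)
$\left(I{\left(11 \right)} + 52\right) M = \left(\frac{1}{11} + 52\right) \left(-6\right) = \frac{573}{11} \left(-6\right) = - \frac{3438}{11}$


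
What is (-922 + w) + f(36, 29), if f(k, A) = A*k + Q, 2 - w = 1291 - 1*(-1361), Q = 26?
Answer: -2502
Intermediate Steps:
w = -2650 (w = 2 - (1291 - 1*(-1361)) = 2 - (1291 + 1361) = 2 - 1*2652 = 2 - 2652 = -2650)
f(k, A) = 26 + A*k (f(k, A) = A*k + 26 = 26 + A*k)
(-922 + w) + f(36, 29) = (-922 - 2650) + (26 + 29*36) = -3572 + (26 + 1044) = -3572 + 1070 = -2502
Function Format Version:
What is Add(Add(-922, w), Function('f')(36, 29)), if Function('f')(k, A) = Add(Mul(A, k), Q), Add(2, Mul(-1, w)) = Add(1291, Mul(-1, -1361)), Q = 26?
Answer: -2502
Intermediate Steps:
w = -2650 (w = Add(2, Mul(-1, Add(1291, Mul(-1, -1361)))) = Add(2, Mul(-1, Add(1291, 1361))) = Add(2, Mul(-1, 2652)) = Add(2, -2652) = -2650)
Function('f')(k, A) = Add(26, Mul(A, k)) (Function('f')(k, A) = Add(Mul(A, k), 26) = Add(26, Mul(A, k)))
Add(Add(-922, w), Function('f')(36, 29)) = Add(Add(-922, -2650), Add(26, Mul(29, 36))) = Add(-3572, Add(26, 1044)) = Add(-3572, 1070) = -2502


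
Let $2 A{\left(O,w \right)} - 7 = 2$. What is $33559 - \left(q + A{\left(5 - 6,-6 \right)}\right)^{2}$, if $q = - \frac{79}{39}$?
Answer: $\frac{204135707}{6084} \approx 33553.0$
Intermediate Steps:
$A{\left(O,w \right)} = \frac{9}{2}$ ($A{\left(O,w \right)} = \frac{7}{2} + \frac{1}{2} \cdot 2 = \frac{7}{2} + 1 = \frac{9}{2}$)
$q = - \frac{79}{39}$ ($q = \left(-79\right) \frac{1}{39} = - \frac{79}{39} \approx -2.0256$)
$33559 - \left(q + A{\left(5 - 6,-6 \right)}\right)^{2} = 33559 - \left(- \frac{79}{39} + \frac{9}{2}\right)^{2} = 33559 - \left(\frac{193}{78}\right)^{2} = 33559 - \frac{37249}{6084} = \frac{204135707}{6084}$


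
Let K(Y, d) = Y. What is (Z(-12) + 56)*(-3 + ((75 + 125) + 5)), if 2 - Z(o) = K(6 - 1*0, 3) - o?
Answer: 8080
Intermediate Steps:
Z(o) = -4 + o (Z(o) = 2 - ((6 - 1*0) - o) = 2 - ((6 + 0) - o) = 2 - (6 - o) = 2 + (-6 + o) = -4 + o)
(Z(-12) + 56)*(-3 + ((75 + 125) + 5)) = ((-4 - 12) + 56)*(-3 + ((75 + 125) + 5)) = (-16 + 56)*(-3 + (200 + 5)) = 40*(-3 + 205) = 40*202 = 8080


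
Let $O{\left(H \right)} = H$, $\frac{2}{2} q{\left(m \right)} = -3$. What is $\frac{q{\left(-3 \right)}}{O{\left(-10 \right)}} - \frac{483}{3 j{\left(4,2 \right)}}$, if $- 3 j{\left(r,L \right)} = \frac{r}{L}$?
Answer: $\frac{1209}{5} \approx 241.8$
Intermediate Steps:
$j{\left(r,L \right)} = - \frac{r}{3 L}$ ($j{\left(r,L \right)} = - \frac{r \frac{1}{L}}{3} = - \frac{r}{3 L}$)
$q{\left(m \right)} = -3$
$\frac{q{\left(-3 \right)}}{O{\left(-10 \right)}} - \frac{483}{3 j{\left(4,2 \right)}} = - \frac{3}{-10} - \frac{483}{3 \left(\left(- \frac{1}{3}\right) 4 \cdot \frac{1}{2}\right)} = \left(-3\right) \left(- \frac{1}{10}\right) - \frac{483}{3 \left(\left(- \frac{1}{3}\right) 4 \cdot \frac{1}{2}\right)} = \frac{3}{10} - \frac{483}{3 \left(- \frac{2}{3}\right)} = \frac{3}{10} - \frac{483}{-2} = \frac{3}{10} - - \frac{483}{2} = \frac{3}{10} + \frac{483}{2} = \frac{1209}{5}$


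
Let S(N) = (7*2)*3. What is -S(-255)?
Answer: -42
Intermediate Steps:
S(N) = 42 (S(N) = 14*3 = 42)
-S(-255) = -1*42 = -42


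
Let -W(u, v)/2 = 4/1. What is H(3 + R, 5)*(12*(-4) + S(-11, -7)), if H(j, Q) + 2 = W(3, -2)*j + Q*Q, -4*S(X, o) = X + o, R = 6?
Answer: 4263/2 ≈ 2131.5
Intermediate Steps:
W(u, v) = -8 (W(u, v) = -8/1 = -8)
S(X, o) = -X/4 - o/4 (S(X, o) = -(X + o)/4 = -X/4 - o/4)
H(j, Q) = -2 + Q**2 - 8*j (H(j, Q) = -2 + (-8*j + Q*Q) = -2 + (-8*j + Q**2) = -2 + (Q**2 - 8*j) = -2 + Q**2 - 8*j)
H(3 + R, 5)*(12*(-4) + S(-11, -7)) = (-2 + 5**2 - 8*(3 + 6))*(12*(-4) + (-1/4*(-11) - 1/4*(-7))) = (-2 + 25 - 8*9)*(-48 + (11/4 + 7/4)) = (-2 + 25 - 72)*(-48 + 9/2) = -49*(-87/2) = 4263/2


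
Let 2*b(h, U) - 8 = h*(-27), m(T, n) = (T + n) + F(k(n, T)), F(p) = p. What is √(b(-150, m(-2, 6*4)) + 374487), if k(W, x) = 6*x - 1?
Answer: 14*√1921 ≈ 613.61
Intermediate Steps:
k(W, x) = -1 + 6*x
m(T, n) = -1 + n + 7*T (m(T, n) = (T + n) + (-1 + 6*T) = -1 + n + 7*T)
b(h, U) = 4 - 27*h/2 (b(h, U) = 4 + (h*(-27))/2 = 4 + (-27*h)/2 = 4 - 27*h/2)
√(b(-150, m(-2, 6*4)) + 374487) = √((4 - 27/2*(-150)) + 374487) = √((4 + 2025) + 374487) = √(2029 + 374487) = √376516 = 14*√1921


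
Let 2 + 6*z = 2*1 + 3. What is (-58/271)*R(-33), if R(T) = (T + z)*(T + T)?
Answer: -124410/271 ≈ -459.08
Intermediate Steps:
z = ½ (z = -⅓ + (2*1 + 3)/6 = -⅓ + (2 + 3)/6 = -⅓ + (⅙)*5 = -⅓ + ⅚ = ½ ≈ 0.50000)
R(T) = 2*T*(½ + T) (R(T) = (T + ½)*(T + T) = (½ + T)*(2*T) = 2*T*(½ + T))
(-58/271)*R(-33) = (-58/271)*(-33*(1 + 2*(-33))) = (-58*1/271)*(-33*(1 - 66)) = -(-1914)*(-65)/271 = -58/271*2145 = -124410/271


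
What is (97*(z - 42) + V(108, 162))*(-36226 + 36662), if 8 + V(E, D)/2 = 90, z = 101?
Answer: 2566732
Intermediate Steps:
V(E, D) = 164 (V(E, D) = -16 + 2*90 = -16 + 180 = 164)
(97*(z - 42) + V(108, 162))*(-36226 + 36662) = (97*(101 - 42) + 164)*(-36226 + 36662) = (97*59 + 164)*436 = (5723 + 164)*436 = 5887*436 = 2566732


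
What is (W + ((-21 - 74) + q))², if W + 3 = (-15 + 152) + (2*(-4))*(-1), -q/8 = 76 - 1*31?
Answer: 97969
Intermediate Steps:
q = -360 (q = -8*(76 - 1*31) = -8*(76 - 31) = -8*45 = -360)
W = 142 (W = -3 + ((-15 + 152) + (2*(-4))*(-1)) = -3 + (137 - 8*(-1)) = -3 + (137 + 8) = -3 + 145 = 142)
(W + ((-21 - 74) + q))² = (142 + ((-21 - 74) - 360))² = (142 + (-95 - 360))² = (142 - 455)² = (-313)² = 97969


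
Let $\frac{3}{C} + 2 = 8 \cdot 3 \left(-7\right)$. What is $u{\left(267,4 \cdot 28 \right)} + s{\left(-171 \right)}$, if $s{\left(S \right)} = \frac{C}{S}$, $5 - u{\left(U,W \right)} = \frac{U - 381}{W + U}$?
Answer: $\frac{19467589}{3672510} \approx 5.3009$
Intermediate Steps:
$C = - \frac{3}{170}$ ($C = \frac{3}{-2 + 8 \cdot 3 \left(-7\right)} = \frac{3}{-2 + 24 \left(-7\right)} = \frac{3}{-2 - 168} = \frac{3}{-170} = 3 \left(- \frac{1}{170}\right) = - \frac{3}{170} \approx -0.017647$)
$u{\left(U,W \right)} = 5 - \frac{-381 + U}{U + W}$ ($u{\left(U,W \right)} = 5 - \frac{U - 381}{W + U} = 5 - \frac{-381 + U}{U + W}$)
$s{\left(S \right)} = - \frac{3}{170 S}$
$u{\left(267,4 \cdot 28 \right)} + s{\left(-171 \right)} = \frac{381 + 4 \cdot 267 + 5 \cdot 4 \cdot 28}{267 + 4 \cdot 28} - \frac{3}{170 \left(-171\right)} = \frac{381 + 1068 + 5 \cdot 112}{267 + 112} - - \frac{1}{9690} = \frac{381 + 1068 + 560}{379} + \frac{1}{9690} = \frac{1}{379} \cdot 2009 + \frac{1}{9690} = \frac{2009}{379} + \frac{1}{9690} = \frac{19467589}{3672510}$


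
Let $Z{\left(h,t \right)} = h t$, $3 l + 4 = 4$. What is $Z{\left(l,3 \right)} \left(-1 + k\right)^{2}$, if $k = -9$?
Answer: $0$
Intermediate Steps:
$l = 0$ ($l = - \frac{4}{3} + \frac{1}{3} \cdot 4 = - \frac{4}{3} + \frac{4}{3} = 0$)
$Z{\left(l,3 \right)} \left(-1 + k\right)^{2} = 0 \cdot 3 \left(-1 - 9\right)^{2} = 0 \left(-10\right)^{2} = 0 \cdot 100 = 0$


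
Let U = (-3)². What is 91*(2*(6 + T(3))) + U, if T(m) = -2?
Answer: 737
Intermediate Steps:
U = 9
91*(2*(6 + T(3))) + U = 91*(2*(6 - 2)) + 9 = 91*(2*4) + 9 = 91*8 + 9 = 728 + 9 = 737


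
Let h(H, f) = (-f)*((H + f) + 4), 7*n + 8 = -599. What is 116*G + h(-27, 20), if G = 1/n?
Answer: 35608/607 ≈ 58.662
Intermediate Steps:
n = -607/7 (n = -8/7 + (⅐)*(-599) = -8/7 - 599/7 = -607/7 ≈ -86.714)
h(H, f) = -f*(4 + H + f) (h(H, f) = (-f)*(4 + H + f) = -f*(4 + H + f))
G = -7/607 (G = 1/(-607/7) = -7/607 ≈ -0.011532)
116*G + h(-27, 20) = 116*(-7/607) - 1*20*(4 - 27 + 20) = -812/607 - 1*20*(-3) = -812/607 + 60 = 35608/607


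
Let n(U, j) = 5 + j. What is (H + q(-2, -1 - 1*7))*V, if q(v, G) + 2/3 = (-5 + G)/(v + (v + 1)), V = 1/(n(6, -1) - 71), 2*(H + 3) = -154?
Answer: 229/201 ≈ 1.1393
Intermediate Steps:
H = -80 (H = -3 + (½)*(-154) = -3 - 77 = -80)
V = -1/67 (V = 1/((5 - 1) - 71) = 1/(4 - 71) = 1/(-67) = -1/67 ≈ -0.014925)
q(v, G) = -⅔ + (-5 + G)/(1 + 2*v) (q(v, G) = -⅔ + (-5 + G)/(v + (v + 1)) = -⅔ + (-5 + G)/(v + (1 + v)) = -⅔ + (-5 + G)/(1 + 2*v))
(H + q(-2, -1 - 1*7))*V = (-80 + (-17 - 4*(-2) + 3*(-1 - 1*7))/(3*(1 + 2*(-2))))*(-1/67) = (-80 + (-17 + 8 + 3*(-1 - 7))/(3*(1 - 4)))*(-1/67) = (-80 + (⅓)*(-17 + 8 + 3*(-8))/(-3))*(-1/67) = (-80 + (⅓)*(-⅓)*(-17 + 8 - 24))*(-1/67) = (-80 + (⅓)*(-⅓)*(-33))*(-1/67) = (-80 + 11/3)*(-1/67) = -229/3*(-1/67) = 229/201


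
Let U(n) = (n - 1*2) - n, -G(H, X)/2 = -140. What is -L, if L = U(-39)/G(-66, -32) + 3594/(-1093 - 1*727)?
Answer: 3607/1820 ≈ 1.9819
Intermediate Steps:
G(H, X) = 280 (G(H, X) = -2*(-140) = 280)
U(n) = -2 (U(n) = (n - 2) - n = (-2 + n) - n = -2)
L = -3607/1820 (L = -2/280 + 3594/(-1093 - 1*727) = -2*1/280 + 3594/(-1093 - 727) = -1/140 + 3594/(-1820) = -1/140 + 3594*(-1/1820) = -1/140 - 1797/910 = -3607/1820 ≈ -1.9819)
-L = -1*(-3607/1820) = 3607/1820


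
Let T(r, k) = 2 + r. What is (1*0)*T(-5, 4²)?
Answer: 0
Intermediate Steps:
(1*0)*T(-5, 4²) = (1*0)*(2 - 5) = 0*(-3) = 0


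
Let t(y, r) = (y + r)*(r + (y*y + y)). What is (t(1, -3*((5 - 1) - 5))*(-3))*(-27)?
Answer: 1620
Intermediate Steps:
t(y, r) = (r + y)*(r + y + y**2) (t(y, r) = (r + y)*(r + (y**2 + y)) = (r + y)*(r + (y + y**2)) = (r + y)*(r + y + y**2))
(t(1, -3*((5 - 1) - 5))*(-3))*(-27) = (((-3*((5 - 1) - 5))**2 + 1**2 + 1**3 - 3*((5 - 1) - 5)*1**2 + 2*(-3*((5 - 1) - 5))*1)*(-3))*(-27) = (((-3*(4 - 5))**2 + 1 + 1 - 3*(4 - 5)*1 + 2*(-3*(4 - 5))*1)*(-3))*(-27) = (((-3*(-1))**2 + 1 + 1 - 3*(-1)*1 + 2*(-3*(-1))*1)*(-3))*(-27) = ((3**2 + 1 + 1 + 3*1 + 2*3*1)*(-3))*(-27) = ((9 + 1 + 1 + 3 + 6)*(-3))*(-27) = (20*(-3))*(-27) = -60*(-27) = 1620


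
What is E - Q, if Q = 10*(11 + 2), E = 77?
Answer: -53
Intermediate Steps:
Q = 130 (Q = 10*13 = 130)
E - Q = 77 - 1*130 = 77 - 130 = -53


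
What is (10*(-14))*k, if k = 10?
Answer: -1400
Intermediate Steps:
(10*(-14))*k = (10*(-14))*10 = -140*10 = -1400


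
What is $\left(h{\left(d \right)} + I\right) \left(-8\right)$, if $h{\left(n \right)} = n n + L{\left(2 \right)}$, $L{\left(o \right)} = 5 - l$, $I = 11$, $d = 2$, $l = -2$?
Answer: $-176$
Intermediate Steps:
$L{\left(o \right)} = 7$ ($L{\left(o \right)} = 5 - -2 = 5 + 2 = 7$)
$h{\left(n \right)} = 7 + n^{2}$ ($h{\left(n \right)} = n n + 7 = n^{2} + 7 = 7 + n^{2}$)
$\left(h{\left(d \right)} + I\right) \left(-8\right) = \left(\left(7 + 2^{2}\right) + 11\right) \left(-8\right) = \left(\left(7 + 4\right) + 11\right) \left(-8\right) = \left(11 + 11\right) \left(-8\right) = 22 \left(-8\right) = -176$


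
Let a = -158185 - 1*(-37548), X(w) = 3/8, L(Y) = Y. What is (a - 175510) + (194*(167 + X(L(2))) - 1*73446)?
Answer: -1348489/4 ≈ -3.3712e+5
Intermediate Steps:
X(w) = 3/8 (X(w) = 3*(⅛) = 3/8)
a = -120637 (a = -158185 + 37548 = -120637)
(a - 175510) + (194*(167 + X(L(2))) - 1*73446) = (-120637 - 175510) + (194*(167 + 3/8) - 1*73446) = -296147 + (194*(1339/8) - 73446) = -296147 + (129883/4 - 73446) = -296147 - 163901/4 = -1348489/4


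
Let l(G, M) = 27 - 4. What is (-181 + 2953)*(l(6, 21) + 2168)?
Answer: 6073452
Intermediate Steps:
l(G, M) = 23
(-181 + 2953)*(l(6, 21) + 2168) = (-181 + 2953)*(23 + 2168) = 2772*2191 = 6073452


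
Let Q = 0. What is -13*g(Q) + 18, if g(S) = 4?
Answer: -34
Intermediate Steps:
-13*g(Q) + 18 = -13*4 + 18 = -52 + 18 = -34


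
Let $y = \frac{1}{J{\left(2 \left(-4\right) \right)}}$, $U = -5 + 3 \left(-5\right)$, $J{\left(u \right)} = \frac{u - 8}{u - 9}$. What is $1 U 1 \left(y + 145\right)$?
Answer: $- \frac{11685}{4} \approx -2921.3$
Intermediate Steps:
$J{\left(u \right)} = \frac{-8 + u}{-9 + u}$
$U = -20$ ($U = -5 - 15 = -20$)
$y = \frac{17}{16}$ ($y = \frac{1}{\frac{1}{-9 + 2 \left(-4\right)} \left(-8 + 2 \left(-4\right)\right)} = \frac{1}{\frac{1}{-9 - 8} \left(-8 - 8\right)} = \frac{1}{\frac{1}{-17} \left(-16\right)} = \frac{1}{\left(- \frac{1}{17}\right) \left(-16\right)} = \frac{1}{\frac{16}{17}} = \frac{17}{16} \approx 1.0625$)
$1 U 1 \left(y + 145\right) = 1 \left(-20\right) 1 \left(\frac{17}{16} + 145\right) = \left(-20\right) 1 \cdot \frac{2337}{16} = \left(-20\right) \frac{2337}{16} = - \frac{11685}{4}$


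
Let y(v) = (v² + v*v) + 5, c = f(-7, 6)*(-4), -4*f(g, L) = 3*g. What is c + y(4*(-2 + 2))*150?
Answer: 729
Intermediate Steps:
f(g, L) = -3*g/4
c = -21 (c = -¾*(-7)*(-4) = (21/4)*(-4) = -21)
y(v) = 5 + 2*v² (y(v) = (v² + v²) + 5 = 2*v² + 5 = 5 + 2*v²)
c + y(4*(-2 + 2))*150 = -21 + (5 + 2*(4*(-2 + 2))²)*150 = -21 + (5 + 2*(4*0)²)*150 = -21 + (5 + 2*0²)*150 = -21 + (5 + 2*0)*150 = -21 + (5 + 0)*150 = -21 + 5*150 = -21 + 750 = 729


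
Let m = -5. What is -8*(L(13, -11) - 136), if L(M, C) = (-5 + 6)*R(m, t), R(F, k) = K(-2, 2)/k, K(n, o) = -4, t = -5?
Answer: 5408/5 ≈ 1081.6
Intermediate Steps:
R(F, k) = -4/k
L(M, C) = ⅘ (L(M, C) = (-5 + 6)*(-4/(-5)) = 1*(-4*(-⅕)) = 1*(⅘) = ⅘)
-8*(L(13, -11) - 136) = -8*(⅘ - 136) = -8*(-676/5) = 5408/5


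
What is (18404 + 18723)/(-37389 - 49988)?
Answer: -37127/87377 ≈ -0.42491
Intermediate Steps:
(18404 + 18723)/(-37389 - 49988) = 37127/(-87377) = 37127*(-1/87377) = -37127/87377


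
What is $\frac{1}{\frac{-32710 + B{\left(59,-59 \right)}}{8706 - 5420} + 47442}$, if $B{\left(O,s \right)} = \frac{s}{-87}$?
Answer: $\frac{285882}{13559968133} \approx 2.1083 \cdot 10^{-5}$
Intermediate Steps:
$B{\left(O,s \right)} = - \frac{s}{87}$ ($B{\left(O,s \right)} = s \left(- \frac{1}{87}\right) = - \frac{s}{87}$)
$\frac{1}{\frac{-32710 + B{\left(59,-59 \right)}}{8706 - 5420} + 47442} = \frac{1}{\frac{-32710 - - \frac{59}{87}}{8706 - 5420} + 47442} = \frac{1}{\frac{-32710 + \frac{59}{87}}{3286} + 47442} = \frac{1}{\left(- \frac{2845711}{87}\right) \frac{1}{3286} + 47442} = \frac{1}{- \frac{2845711}{285882} + 47442} = \frac{1}{\frac{13559968133}{285882}} = \frac{285882}{13559968133}$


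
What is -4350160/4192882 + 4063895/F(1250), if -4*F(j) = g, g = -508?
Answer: 8519439862535/266248007 ≈ 31998.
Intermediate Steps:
F(j) = 127 (F(j) = -¼*(-508) = 127)
-4350160/4192882 + 4063895/F(1250) = -4350160/4192882 + 4063895/127 = -4350160*1/4192882 + 4063895*(1/127) = -2175080/2096441 + 4063895/127 = 8519439862535/266248007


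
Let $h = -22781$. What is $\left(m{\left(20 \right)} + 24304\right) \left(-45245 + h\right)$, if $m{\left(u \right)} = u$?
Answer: $-1654664424$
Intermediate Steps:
$\left(m{\left(20 \right)} + 24304\right) \left(-45245 + h\right) = \left(20 + 24304\right) \left(-45245 - 22781\right) = 24324 \left(-68026\right) = -1654664424$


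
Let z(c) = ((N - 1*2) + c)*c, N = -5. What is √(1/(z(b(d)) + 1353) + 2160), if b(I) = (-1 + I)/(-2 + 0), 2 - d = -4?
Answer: 2*√16376611967/5507 ≈ 46.476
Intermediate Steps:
d = 6 (d = 2 - 1*(-4) = 2 + 4 = 6)
b(I) = ½ - I/2 (b(I) = (-1 + I)/(-2) = (-1 + I)*(-½) = ½ - I/2)
z(c) = c*(-7 + c) (z(c) = ((-5 - 1*2) + c)*c = ((-5 - 2) + c)*c = (-7 + c)*c = c*(-7 + c))
√(1/(z(b(d)) + 1353) + 2160) = √(1/((½ - ½*6)*(-7 + (½ - ½*6)) + 1353) + 2160) = √(1/((½ - 3)*(-7 + (½ - 3)) + 1353) + 2160) = √(1/(-5*(-7 - 5/2)/2 + 1353) + 2160) = √(1/(-5/2*(-19/2) + 1353) + 2160) = √(1/(95/4 + 1353) + 2160) = √(1/(5507/4) + 2160) = √(4/5507 + 2160) = √(11895124/5507) = 2*√16376611967/5507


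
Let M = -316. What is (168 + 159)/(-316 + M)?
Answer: -327/632 ≈ -0.51740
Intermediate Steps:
(168 + 159)/(-316 + M) = (168 + 159)/(-316 - 316) = 327/(-632) = 327*(-1/632) = -327/632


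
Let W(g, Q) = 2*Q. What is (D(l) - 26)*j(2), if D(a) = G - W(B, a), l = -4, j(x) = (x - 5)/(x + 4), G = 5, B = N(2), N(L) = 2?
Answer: 13/2 ≈ 6.5000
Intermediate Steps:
B = 2
j(x) = (-5 + x)/(4 + x)
D(a) = 5 - 2*a
(D(l) - 26)*j(2) = ((5 - 2*(-4)) - 26)*((-5 + 2)/(4 + 2)) = ((5 + 8) - 26)*(-3/6) = (13 - 26)*((⅙)*(-3)) = -13*(-½) = 13/2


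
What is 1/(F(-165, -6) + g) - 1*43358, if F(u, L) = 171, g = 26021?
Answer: -1135632735/26192 ≈ -43358.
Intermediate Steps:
1/(F(-165, -6) + g) - 1*43358 = 1/(171 + 26021) - 1*43358 = 1/26192 - 43358 = -1135632735/26192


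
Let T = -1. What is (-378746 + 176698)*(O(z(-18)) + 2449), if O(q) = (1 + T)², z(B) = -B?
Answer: -494815552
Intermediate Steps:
O(q) = 0 (O(q) = (1 - 1)² = 0² = 0)
(-378746 + 176698)*(O(z(-18)) + 2449) = (-378746 + 176698)*(0 + 2449) = -202048*2449 = -494815552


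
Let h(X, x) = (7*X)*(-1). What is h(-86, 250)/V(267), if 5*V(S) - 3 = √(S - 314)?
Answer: 645/4 - 215*I*√47/4 ≈ 161.25 - 368.49*I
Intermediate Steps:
h(X, x) = -7*X
V(S) = ⅗ + √(-314 + S)/5 (V(S) = ⅗ + √(S - 314)/5 = ⅗ + √(-314 + S)/5)
h(-86, 250)/V(267) = (-7*(-86))/(⅗ + √(-314 + 267)/5) = 602/(⅗ + √(-47)/5) = 602/(⅗ + (I*√47)/5) = 602/(⅗ + I*√47/5)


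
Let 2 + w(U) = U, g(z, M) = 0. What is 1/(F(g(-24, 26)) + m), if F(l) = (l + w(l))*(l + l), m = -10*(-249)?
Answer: 1/2490 ≈ 0.00040161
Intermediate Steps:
w(U) = -2 + U
m = 2490
F(l) = 2*l*(-2 + 2*l) (F(l) = (l + (-2 + l))*(l + l) = (-2 + 2*l)*(2*l) = 2*l*(-2 + 2*l))
1/(F(g(-24, 26)) + m) = 1/(4*0*(-1 + 0) + 2490) = 1/(4*0*(-1) + 2490) = 1/(0 + 2490) = 1/2490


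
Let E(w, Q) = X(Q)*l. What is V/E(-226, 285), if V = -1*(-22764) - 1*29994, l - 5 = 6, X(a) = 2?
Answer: -3615/11 ≈ -328.64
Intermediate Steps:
l = 11 (l = 5 + 6 = 11)
E(w, Q) = 22 (E(w, Q) = 2*11 = 22)
V = -7230 (V = 22764 - 29994 = -7230)
V/E(-226, 285) = -7230/22 = -7230*1/22 = -3615/11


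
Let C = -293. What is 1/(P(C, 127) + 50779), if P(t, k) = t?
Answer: 1/50486 ≈ 1.9807e-5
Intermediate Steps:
1/(P(C, 127) + 50779) = 1/(-293 + 50779) = 1/50486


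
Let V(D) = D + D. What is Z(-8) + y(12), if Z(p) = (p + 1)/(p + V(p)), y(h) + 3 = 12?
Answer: 223/24 ≈ 9.2917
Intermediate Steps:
y(h) = 9 (y(h) = -3 + 12 = 9)
V(D) = 2*D
Z(p) = (1 + p)/(3*p) (Z(p) = (p + 1)/(p + 2*p) = (1 + p)/((3*p)) = (1 + p)*(1/(3*p)) = (1 + p)/(3*p))
Z(-8) + y(12) = (1/3)*(1 - 8)/(-8) + 9 = (1/3)*(-1/8)*(-7) + 9 = 7/24 + 9 = 223/24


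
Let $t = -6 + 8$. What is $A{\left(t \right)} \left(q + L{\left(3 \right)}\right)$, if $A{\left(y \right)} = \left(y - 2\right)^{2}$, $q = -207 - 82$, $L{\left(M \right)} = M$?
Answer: $0$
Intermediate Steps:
$t = 2$
$q = -289$ ($q = -207 - 82 = -289$)
$A{\left(y \right)} = \left(-2 + y\right)^{2}$
$A{\left(t \right)} \left(q + L{\left(3 \right)}\right) = \left(-2 + 2\right)^{2} \left(-289 + 3\right) = 0^{2} \left(-286\right) = 0 \left(-286\right) = 0$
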